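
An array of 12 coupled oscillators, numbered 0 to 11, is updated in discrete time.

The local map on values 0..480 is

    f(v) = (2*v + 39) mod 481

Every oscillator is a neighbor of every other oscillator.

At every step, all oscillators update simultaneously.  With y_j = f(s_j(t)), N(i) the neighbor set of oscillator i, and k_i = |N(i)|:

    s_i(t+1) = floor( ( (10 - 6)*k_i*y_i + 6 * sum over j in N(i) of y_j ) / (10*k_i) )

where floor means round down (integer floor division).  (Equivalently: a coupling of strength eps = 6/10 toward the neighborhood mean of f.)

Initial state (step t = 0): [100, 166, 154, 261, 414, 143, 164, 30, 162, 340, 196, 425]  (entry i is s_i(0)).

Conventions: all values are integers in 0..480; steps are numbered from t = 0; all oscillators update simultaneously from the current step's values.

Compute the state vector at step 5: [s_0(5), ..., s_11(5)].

Answer: [145, 156, 154, 133, 157, 152, 156, 134, 155, 145, 161, 159]

Derivation:
t=0: [100, 166, 154, 261, 414, 143, 164, 30, 162, 340, 196, 425]
t=1: [281, 327, 319, 226, 332, 311, 326, 233, 324, 281, 348, 340]
t=2: [150, 181, 176, 112, 185, 170, 181, 116, 179, 150, 196, 190]
t=3: [359, 380, 377, 333, 383, 373, 380, 335, 379, 359, 391, 386]
t=4: [289, 304, 302, 271, 306, 299, 304, 273, 303, 289, 311, 308]
t=5: [145, 156, 154, 133, 157, 152, 156, 134, 155, 145, 161, 159]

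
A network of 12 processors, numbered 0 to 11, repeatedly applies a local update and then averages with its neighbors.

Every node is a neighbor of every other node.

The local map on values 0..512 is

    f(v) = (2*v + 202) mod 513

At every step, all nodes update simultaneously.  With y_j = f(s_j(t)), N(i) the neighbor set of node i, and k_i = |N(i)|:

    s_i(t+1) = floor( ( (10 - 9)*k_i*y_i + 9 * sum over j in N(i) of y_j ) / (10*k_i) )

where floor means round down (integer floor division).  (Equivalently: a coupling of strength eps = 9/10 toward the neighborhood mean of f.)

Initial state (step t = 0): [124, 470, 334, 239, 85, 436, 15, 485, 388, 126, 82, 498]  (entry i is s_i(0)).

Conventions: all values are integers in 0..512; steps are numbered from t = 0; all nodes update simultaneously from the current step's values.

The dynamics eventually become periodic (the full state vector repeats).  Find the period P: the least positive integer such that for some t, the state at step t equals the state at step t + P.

Answer: 18
Key observation: The state at step 2, [245, 245, 245, 245, 245, 245, 245, 245, 245, 245, 245, 245], reappears at step 20 — and no state repeats earlier — so the cycle the system enters has period 18.

Derivation:
t=0: [124, 470, 334, 239, 85, 436, 15, 485, 388, 126, 82, 498]
t=1: [281, 275, 280, 276, 280, 274, 277, 276, 282, 281, 280, 276]
t=2: [245, 245, 245, 245, 245, 245, 245, 245, 245, 245, 245, 245]
t=3: [179, 179, 179, 179, 179, 179, 179, 179, 179, 179, 179, 179]
t=4: [47, 47, 47, 47, 47, 47, 47, 47, 47, 47, 47, 47]
t=5: [296, 296, 296, 296, 296, 296, 296, 296, 296, 296, 296, 296]
t=6: [281, 281, 281, 281, 281, 281, 281, 281, 281, 281, 281, 281]
t=7: [251, 251, 251, 251, 251, 251, 251, 251, 251, 251, 251, 251]
t=8: [191, 191, 191, 191, 191, 191, 191, 191, 191, 191, 191, 191]
t=9: [71, 71, 71, 71, 71, 71, 71, 71, 71, 71, 71, 71]
t=10: [344, 344, 344, 344, 344, 344, 344, 344, 344, 344, 344, 344]
t=11: [377, 377, 377, 377, 377, 377, 377, 377, 377, 377, 377, 377]
t=12: [443, 443, 443, 443, 443, 443, 443, 443, 443, 443, 443, 443]
t=13: [62, 62, 62, 62, 62, 62, 62, 62, 62, 62, 62, 62]
t=14: [326, 326, 326, 326, 326, 326, 326, 326, 326, 326, 326, 326]
t=15: [341, 341, 341, 341, 341, 341, 341, 341, 341, 341, 341, 341]
t=16: [371, 371, 371, 371, 371, 371, 371, 371, 371, 371, 371, 371]
t=17: [431, 431, 431, 431, 431, 431, 431, 431, 431, 431, 431, 431]
t=18: [38, 38, 38, 38, 38, 38, 38, 38, 38, 38, 38, 38]
t=19: [278, 278, 278, 278, 278, 278, 278, 278, 278, 278, 278, 278]
t=20: [245, 245, 245, 245, 245, 245, 245, 245, 245, 245, 245, 245]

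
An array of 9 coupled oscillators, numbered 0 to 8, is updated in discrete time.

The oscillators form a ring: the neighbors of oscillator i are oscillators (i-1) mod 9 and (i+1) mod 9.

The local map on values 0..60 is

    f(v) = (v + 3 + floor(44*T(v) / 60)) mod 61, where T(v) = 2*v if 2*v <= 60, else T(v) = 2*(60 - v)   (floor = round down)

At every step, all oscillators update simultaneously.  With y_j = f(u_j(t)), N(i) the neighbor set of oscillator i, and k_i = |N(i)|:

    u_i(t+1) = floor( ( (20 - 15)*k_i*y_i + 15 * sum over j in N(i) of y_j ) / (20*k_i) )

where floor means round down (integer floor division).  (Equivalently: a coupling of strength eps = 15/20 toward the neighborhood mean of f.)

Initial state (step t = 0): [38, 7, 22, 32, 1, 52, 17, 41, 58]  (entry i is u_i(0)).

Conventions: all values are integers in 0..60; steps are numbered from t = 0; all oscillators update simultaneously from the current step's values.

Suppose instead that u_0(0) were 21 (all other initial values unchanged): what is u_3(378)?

Answer: u_3(378) = 35
Key observation: The state at step 17, [13, 13, 13, 13, 13, 13, 13, 13, 13], reappears at step 19: the system is in a cycle of period 2 from step 17 on.  Therefore the state at step 378 equals the state at step 17 + ((378 - 17) mod 2) = 18, which is [35, 35, 35, 35, 35, 35, 35, 35, 35].

Derivation:
t=0: [21, 7, 22, 32, 1, 52, 17, 41, 58]
t=1: [21, 46, 27, 27, 8, 19, 16, 19, 24]
t=2: [16, 25, 8, 13, 26, 36, 47, 28, 38]
t=3: [16, 24, 19, 19, 19, 8, 11, 10, 22]
t=4: [32, 34, 31, 49, 38, 35, 25, 39, 40]
t=5: [13, 14, 11, 11, 10, 8, 9, 8, 12]
t=6: [34, 33, 32, 28, 26, 25, 22, 26, 29]
t=7: [13, 14, 13, 10, 6, 24, 17, 27, 10]
t=8: [32, 35, 32, 26, 14, 23, 14, 28, 22]
t=9: [30, 14, 10, 21, 33, 42, 35, 38, 24]
t=10: [18, 25, 40, 28, 27, 12, 11, 8, 10]
t=11: [23, 22, 8, 9, 18, 22, 27, 26, 32]
t=12: [41, 44, 36, 32, 42, 34, 25, 10, 28]
t=13: [10, 10, 12, 12, 13, 8, 16, 12, 16]
t=14: [32, 28, 30, 33, 29, 34, 30, 39, 32]
t=15: [13, 14, 13, 14, 13, 14, 13, 14, 13]
t=16: [35, 35, 36, 35, 36, 35, 36, 35, 35]
t=17: [13, 13, 13, 13, 13, 13, 13, 13, 13]
t=18: [35, 35, 35, 35, 35, 35, 35, 35, 35]
t=19: [13, 13, 13, 13, 13, 13, 13, 13, 13]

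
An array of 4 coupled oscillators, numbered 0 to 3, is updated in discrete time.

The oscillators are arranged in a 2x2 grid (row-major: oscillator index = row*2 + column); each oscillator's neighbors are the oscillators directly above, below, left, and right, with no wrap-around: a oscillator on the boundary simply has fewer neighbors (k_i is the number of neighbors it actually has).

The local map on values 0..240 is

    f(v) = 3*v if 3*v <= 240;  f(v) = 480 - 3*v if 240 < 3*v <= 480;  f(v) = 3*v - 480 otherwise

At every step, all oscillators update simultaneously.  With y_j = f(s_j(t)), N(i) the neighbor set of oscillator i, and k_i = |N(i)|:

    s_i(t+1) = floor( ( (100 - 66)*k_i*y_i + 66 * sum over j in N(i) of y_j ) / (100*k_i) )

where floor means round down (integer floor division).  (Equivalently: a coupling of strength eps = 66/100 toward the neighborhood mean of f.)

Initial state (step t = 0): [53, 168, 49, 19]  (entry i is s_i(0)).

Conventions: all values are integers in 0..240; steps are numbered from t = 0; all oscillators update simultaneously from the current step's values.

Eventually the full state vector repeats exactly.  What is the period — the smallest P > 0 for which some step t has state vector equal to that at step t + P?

Answer: 8
Key observation: The state at step 61, [42, 78, 43, 78], reappears at step 69 — and no state repeats earlier — so the cycle the system enters has period 8.

Derivation:
t=0: [53, 168, 49, 19]
t=1: [110, 79, 121, 75]
t=2: [167, 204, 163, 193]
t=3: [53, 84, 42, 80]
t=4: [170, 209, 174, 198]
t=5: [72, 97, 61, 101]
t=6: [196, 193, 191, 182]
t=7: [100, 91, 89, 85]
t=8: [199, 204, 206, 215]
t=9: [128, 137, 139, 145]
t=10: [76, 69, 67, 58]
t=11: [212, 203, 201, 193]
t=12: [136, 128, 125, 116]
t=13: [90, 99, 103, 111]
t=14: [188, 180, 175, 166]
t=15: [63, 54, 48, 40]
t=16: [165, 157, 150, 141]
t=17: [17, 26, 33, 32]
t=18: [75, 75, 82, 91]
t=19: [227, 219, 222, 221]
t=20: [188, 186, 189, 182]
t=21: [83, 76, 79, 76]
t=22: [231, 228, 232, 230]
t=23: [211, 208, 213, 210]
t=24: [152, 148, 154, 150]
t=25: [25, 30, 23, 28]
t=26: [77, 83, 75, 81]
t=27: [229, 232, 230, 231]
t=28: [210, 212, 210, 213]
t=29: [151, 155, 152, 155]
t=30: [22, 18, 22, 17]
t=31: [62, 56, 61, 56]
t=32: [179, 173, 179, 172]
t=33: [51, 43, 50, 43]
t=34: [144, 136, 144, 135]
t=35: [55, 65, 56, 65]
t=36: [175, 185, 175, 186]
t=37: [54, 66, 55, 66]
t=38: [174, 186, 174, 187]
t=39: [53, 67, 54, 67]
t=40: [173, 187, 173, 188]
t=41: [52, 68, 53, 68]
t=42: [172, 188, 172, 189]
t=43: [51, 69, 52, 69]
t=44: [171, 189, 171, 190]
t=45: [50, 70, 51, 70]
t=46: [170, 190, 170, 191]
t=47: [49, 71, 50, 71]
t=48: [169, 191, 169, 192]
t=49: [48, 72, 49, 72]
t=50: [168, 192, 168, 193]
t=51: [47, 73, 48, 73]
t=52: [167, 193, 167, 194]
t=53: [46, 74, 47, 74]
t=54: [166, 194, 166, 195]
t=55: [45, 75, 46, 75]
t=56: [165, 195, 165, 196]
t=57: [44, 76, 45, 76]
t=58: [164, 196, 164, 197]
t=59: [43, 77, 44, 77]
t=60: [163, 197, 163, 198]
t=61: [42, 78, 43, 78]
t=62: [162, 198, 162, 199]
t=63: [41, 79, 42, 79]
t=64: [161, 199, 161, 200]
t=65: [40, 80, 41, 80]
t=66: [160, 200, 160, 201]
t=67: [39, 81, 40, 81]
t=68: [157, 197, 157, 198]
t=69: [42, 78, 43, 78]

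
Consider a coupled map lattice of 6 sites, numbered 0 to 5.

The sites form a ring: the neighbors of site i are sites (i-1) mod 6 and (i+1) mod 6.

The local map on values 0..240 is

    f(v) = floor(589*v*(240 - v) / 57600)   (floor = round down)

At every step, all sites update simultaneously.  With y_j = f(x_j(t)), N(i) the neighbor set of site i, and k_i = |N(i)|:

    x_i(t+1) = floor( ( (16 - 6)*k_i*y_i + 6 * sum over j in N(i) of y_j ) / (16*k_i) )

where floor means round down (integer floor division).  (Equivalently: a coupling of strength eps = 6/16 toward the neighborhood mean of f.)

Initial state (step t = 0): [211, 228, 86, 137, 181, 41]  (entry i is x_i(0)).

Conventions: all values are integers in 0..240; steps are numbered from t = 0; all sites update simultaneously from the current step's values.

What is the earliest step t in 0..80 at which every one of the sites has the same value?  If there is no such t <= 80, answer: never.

Answer: 7
Key observation: Synchronization is absorbing here: once all sites are equal they stay equal, and step 7 is the first all-equal step.

Derivation:
t=0: [211, 228, 86, 137, 181, 41]  (not all equal)
t=1: [59, 53, 116, 135, 110, 83]  (not all equal)
t=2: [112, 111, 137, 144, 143, 130]  (not all equal)
t=3: [146, 145, 143, 141, 141, 145]  (not all equal)
t=4: [140, 140, 141, 141, 141, 140]  (not all equal)
t=5: [143, 142, 142, 142, 142, 142]  (not all equal)
t=6: [141, 141, 142, 142, 142, 141]  (not all equal)
t=7: [142, 142, 142, 142, 142, 142]  (all equal)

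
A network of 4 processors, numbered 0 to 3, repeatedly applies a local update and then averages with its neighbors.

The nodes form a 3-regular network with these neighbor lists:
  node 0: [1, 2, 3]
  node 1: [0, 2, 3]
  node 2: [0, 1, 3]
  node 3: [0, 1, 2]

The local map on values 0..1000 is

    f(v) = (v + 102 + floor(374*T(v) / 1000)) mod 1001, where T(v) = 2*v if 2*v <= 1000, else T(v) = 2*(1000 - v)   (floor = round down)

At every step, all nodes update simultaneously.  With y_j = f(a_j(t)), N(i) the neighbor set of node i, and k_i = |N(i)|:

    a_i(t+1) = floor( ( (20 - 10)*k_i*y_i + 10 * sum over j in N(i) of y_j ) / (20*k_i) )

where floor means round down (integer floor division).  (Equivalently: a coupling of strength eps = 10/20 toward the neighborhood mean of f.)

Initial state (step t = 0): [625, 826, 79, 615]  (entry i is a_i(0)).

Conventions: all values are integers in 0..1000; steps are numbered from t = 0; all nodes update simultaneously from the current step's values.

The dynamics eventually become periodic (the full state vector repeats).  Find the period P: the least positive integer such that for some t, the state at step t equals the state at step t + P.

Answer: 4
Key observation: The state at step 9, [99, 99, 99, 99], reappears at step 13 — and no state repeats earlier — so the cycle the system enters has period 4.

Derivation:
t=0: [625, 826, 79, 615]
t=1: [53, 70, 131, 52]
t=2: [221, 231, 266, 220]
t=3: [503, 509, 529, 502]
t=4: [977, 978, 979, 977]
t=5: [95, 95, 95, 95]
t=6: [268, 268, 268, 268]
t=7: [570, 570, 570, 570]
t=8: [993, 993, 993, 993]
t=9: [99, 99, 99, 99]
t=10: [275, 275, 275, 275]
t=11: [582, 582, 582, 582]
t=12: [996, 996, 996, 996]
t=13: [99, 99, 99, 99]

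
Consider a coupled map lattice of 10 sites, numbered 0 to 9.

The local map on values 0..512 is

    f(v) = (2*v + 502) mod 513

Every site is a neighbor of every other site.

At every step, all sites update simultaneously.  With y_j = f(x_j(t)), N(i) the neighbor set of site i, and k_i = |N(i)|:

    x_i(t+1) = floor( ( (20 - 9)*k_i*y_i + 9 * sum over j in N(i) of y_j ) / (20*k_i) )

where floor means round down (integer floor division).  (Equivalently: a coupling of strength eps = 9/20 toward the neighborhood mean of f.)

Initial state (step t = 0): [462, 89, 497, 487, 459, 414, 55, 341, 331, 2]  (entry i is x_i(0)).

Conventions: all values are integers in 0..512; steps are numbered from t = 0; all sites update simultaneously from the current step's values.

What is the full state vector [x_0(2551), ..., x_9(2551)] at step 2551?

Answer: [382, 266, 161, 151, 379, 335, 232, 262, 252, 179]
Key observation: The state at step 16, [246, 130, 281, 271, 243, 199, 352, 126, 372, 299], reappears at step 24: the system is in a cycle of period 8 from step 16 on.  Therefore the state at step 2551 equals the state at step 16 + ((2551 - 16) mod 8) = 23, which is [382, 266, 161, 151, 379, 335, 232, 262, 252, 179].

Derivation:
t=0: [462, 89, 497, 487, 459, 414, 55, 341, 331, 2]
t=1: [354, 237, 389, 379, 351, 306, 203, 233, 223, 407]
t=2: [240, 380, 275, 265, 237, 192, 346, 376, 366, 293]
t=3: [346, 229, 124, 114, 343, 298, 195, 225, 215, 142]
t=4: [224, 364, 259, 249, 221, 176, 330, 360, 350, 277]
t=5: [365, 249, 400, 390, 362, 317, 215, 245, 235, 162]
t=6: [263, 403, 298, 288, 260, 215, 369, 399, 389, 316]
t=7: [110, 250, 145, 135, 363, 318, 216, 246, 236, 163]
t=8: [265, 405, 300, 290, 262, 217, 371, 401, 391, 318]
t=9: [88, 228, 123, 113, 85, 297, 194, 224, 214, 141]
t=10: [222, 362, 257, 247, 219, 174, 328, 358, 348, 275]
t=11: [361, 245, 396, 386, 358, 313, 211, 241, 231, 158]
t=12: [255, 395, 290, 280, 252, 207, 361, 391, 381, 308]
t=13: [376, 259, 154, 144, 373, 328, 225, 255, 245, 172]
t=14: [284, 424, 319, 309, 281, 236, 390, 420, 410, 337]
t=15: [126, 266, 161, 151, 123, 335, 232, 262, 252, 179]
t=16: [246, 130, 281, 271, 243, 199, 352, 126, 372, 299]
t=17: [358, 242, 137, 127, 355, 311, 208, 238, 228, 155]
t=18: [249, 389, 284, 274, 246, 202, 355, 385, 375, 302]
t=19: [364, 248, 143, 133, 361, 317, 214, 244, 234, 161]
t=20: [261, 401, 296, 286, 258, 214, 367, 397, 387, 314]
t=21: [388, 272, 167, 157, 385, 341, 238, 268, 258, 185]
t=22: [258, 142, 293, 283, 255, 211, 364, 138, 384, 311]
t=23: [382, 266, 161, 151, 379, 335, 232, 262, 252, 179]
t=24: [246, 130, 281, 271, 243, 199, 352, 126, 372, 299]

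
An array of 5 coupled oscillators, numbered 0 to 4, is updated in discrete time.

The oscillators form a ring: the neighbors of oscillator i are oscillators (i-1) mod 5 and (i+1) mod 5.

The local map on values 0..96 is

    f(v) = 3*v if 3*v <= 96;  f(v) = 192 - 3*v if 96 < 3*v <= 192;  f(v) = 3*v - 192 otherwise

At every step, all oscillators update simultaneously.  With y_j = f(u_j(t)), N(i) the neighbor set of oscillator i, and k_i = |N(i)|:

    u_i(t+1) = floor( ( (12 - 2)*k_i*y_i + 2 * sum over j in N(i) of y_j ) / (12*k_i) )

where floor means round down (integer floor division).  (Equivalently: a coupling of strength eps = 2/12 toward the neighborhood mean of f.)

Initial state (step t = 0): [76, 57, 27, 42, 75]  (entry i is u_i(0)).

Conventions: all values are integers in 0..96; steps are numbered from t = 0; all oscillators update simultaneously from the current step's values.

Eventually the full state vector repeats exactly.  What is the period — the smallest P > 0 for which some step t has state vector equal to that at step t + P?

Simulating step by step:
t=0: [76, 57, 27, 42, 75]
t=1: [34, 27, 74, 64, 36]
t=2: [88, 77, 31, 9, 77]
t=3: [66, 46, 83, 33, 40]
t=4: [15, 50, 59, 88, 68]
t=5: [42, 40, 22, 62, 19]
t=6: [65, 71, 61, 15, 53]
t=7: [7, 18, 13, 41, 31]
t=8: [29, 50, 42, 68, 85]
t=9: [81, 47, 59, 20, 60]
t=10: [47, 48, 21, 52, 19]
t=11: [51, 49, 59, 40, 54]
t=12: [38, 42, 22, 63, 34]
t=13: [78, 67, 60, 15, 81]
t=14: [40, 12, 14, 42, 49]
t=15: [66, 39, 43, 62, 49]
t=16: [15, 68, 59, 14, 38]
t=17: [45, 15, 17, 42, 72]
t=18: [53, 46, 51, 61, 30]
t=19: [39, 51, 37, 18, 78]
t=20: [69, 45, 75, 55, 45]
t=21: [22, 51, 34, 30, 51]
t=22: [61, 45, 85, 85, 45]
t=23: [17, 53, 62, 62, 53]
t=24: [48, 32, 8, 8, 32]
t=25: [56, 86, 30, 30, 86]
t=26: [31, 64, 88, 88, 64]
t=27: [77, 13, 66, 66, 13]
t=28: [39, 36, 8, 8, 36]
t=29: [76, 78, 29, 29, 78]
t=30: [37, 45, 83, 83, 45]
t=31: [77, 59, 57, 57, 59]
t=32: [35, 17, 20, 20, 17]
t=33: [81, 54, 59, 59, 54]
t=34: [47, 30, 16, 16, 30]
t=35: [57, 83, 51, 51, 83]
t=36: [27, 52, 40, 40, 52]
t=37: [73, 42, 69, 69, 42]
t=38: [33, 58, 19, 19, 58]
t=39: [80, 27, 53, 53, 27]
t=40: [53, 74, 37, 37, 74]
t=41: [32, 34, 76, 76, 34]
t=42: [95, 86, 40, 40, 86]
t=43: [88, 68, 71, 71, 68]
t=44: [62, 17, 20, 20, 17]
t=45: [13, 48, 59, 59, 48]
t=46: [40, 44, 17, 17, 44]
t=47: [70, 60, 51, 51, 60]
t=48: [17, 14, 36, 36, 14]
t=49: [49, 46, 80, 80, 46]
t=50: [46, 52, 48, 48, 52]
t=51: [51, 38, 47, 47, 38]
t=52: [45, 72, 53, 53, 72]
t=53: [51, 27, 32, 32, 27]
t=54: [46, 78, 94, 94, 78]
t=55: [52, 47, 86, 86, 47]
t=56: [38, 51, 64, 64, 51]
t=57: [71, 39, 3, 3, 39]
t=58: [30, 65, 14, 14, 65]
t=59: [75, 13, 38, 38, 13]
t=60: [34, 41, 74, 74, 41]
t=61: [86, 67, 33, 33, 67]
t=62: [56, 20, 86, 86, 20]
t=63: [30, 57, 65, 65, 57]
t=64: [78, 25, 4, 4, 25]
t=65: [47, 67, 17, 17, 67]
t=66: [44, 16, 47, 47, 16]
t=67: [58, 49, 50, 50, 49]
t=68: [22, 42, 42, 42, 42]
t=69: [66, 66, 66, 66, 66]
t=70: [6, 6, 6, 6, 6]
t=71: [18, 18, 18, 18, 18]
t=72: [54, 54, 54, 54, 54]
t=73: [30, 30, 30, 30, 30]
t=74: [90, 90, 90, 90, 90]
t=75: [78, 78, 78, 78, 78]
t=76: [42, 42, 42, 42, 42]
t=77: [66, 66, 66, 66, 66]

Answer: 8
Key observation: The state at step 69, [66, 66, 66, 66, 66], reappears at step 77 — and no state repeats earlier — so the cycle the system enters has period 8.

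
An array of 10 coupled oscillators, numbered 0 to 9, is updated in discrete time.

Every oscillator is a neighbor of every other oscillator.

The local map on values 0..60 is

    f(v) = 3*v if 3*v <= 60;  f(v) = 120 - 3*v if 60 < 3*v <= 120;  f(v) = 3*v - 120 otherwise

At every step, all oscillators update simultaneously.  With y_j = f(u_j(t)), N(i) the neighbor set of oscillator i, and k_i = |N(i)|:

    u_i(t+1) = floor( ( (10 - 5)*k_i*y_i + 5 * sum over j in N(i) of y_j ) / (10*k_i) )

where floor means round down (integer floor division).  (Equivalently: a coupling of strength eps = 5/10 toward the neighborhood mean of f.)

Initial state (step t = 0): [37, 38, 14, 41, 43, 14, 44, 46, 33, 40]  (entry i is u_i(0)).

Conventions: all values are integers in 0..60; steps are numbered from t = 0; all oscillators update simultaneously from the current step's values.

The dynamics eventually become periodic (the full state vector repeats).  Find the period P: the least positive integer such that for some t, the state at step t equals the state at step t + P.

Simulating step by step:
t=0: [37, 38, 14, 41, 43, 14, 44, 46, 33, 40]
t=1: [13, 11, 27, 10, 13, 27, 14, 17, 18, 9]
t=2: [39, 36, 39, 35, 39, 39, 40, 44, 45, 33]
t=3: [6, 10, 6, 11, 6, 6, 4, 10, 11, 14]
t=4: [22, 27, 22, 28, 22, 22, 19, 27, 28, 32]
t=5: [48, 42, 48, 40, 48, 48, 50, 42, 40, 35]
t=6: [19, 11, 19, 8, 19, 19, 21, 11, 8, 15]
t=7: [50, 39, 50, 35, 50, 50, 50, 39, 35, 44]
t=8: [24, 12, 24, 17, 24, 24, 24, 12, 17, 16]
t=9: [47, 41, 47, 48, 47, 47, 47, 41, 48, 47]
t=10: [19, 11, 19, 20, 19, 19, 19, 11, 20, 19]
t=11: [54, 44, 54, 56, 54, 54, 54, 44, 56, 54]
t=12: [39, 26, 39, 42, 39, 39, 39, 26, 42, 39]
t=13: [7, 25, 7, 9, 7, 7, 7, 25, 9, 7]
t=14: [24, 35, 24, 27, 24, 24, 24, 35, 27, 24]
t=15: [43, 28, 43, 39, 43, 43, 43, 28, 39, 43]
t=16: [11, 23, 11, 8, 11, 11, 11, 23, 8, 11]
t=17: [34, 42, 34, 30, 34, 34, 34, 42, 30, 34]
t=18: [18, 12, 18, 23, 18, 18, 18, 12, 23, 18]
t=19: [51, 43, 51, 50, 51, 51, 51, 43, 50, 51]
t=20: [30, 19, 30, 28, 30, 30, 30, 19, 28, 30]
t=21: [33, 45, 33, 36, 33, 33, 33, 45, 36, 33]
t=22: [19, 16, 19, 15, 19, 19, 19, 16, 15, 19]
t=23: [54, 50, 54, 49, 54, 54, 54, 50, 49, 54]
t=24: [39, 33, 39, 32, 39, 39, 39, 33, 32, 39]
t=25: [7, 15, 7, 16, 7, 7, 7, 15, 16, 7]
t=26: [26, 37, 26, 38, 26, 26, 26, 37, 38, 26]
t=27: [34, 19, 34, 18, 34, 34, 34, 19, 18, 34]
t=28: [26, 43, 26, 42, 26, 26, 26, 43, 42, 26]
t=29: [34, 19, 34, 18, 34, 34, 34, 19, 18, 34]

Answer: 2
Key observation: The state at step 27, [34, 19, 34, 18, 34, 34, 34, 19, 18, 34], reappears at step 29 — and no state repeats earlier — so the cycle the system enters has period 2.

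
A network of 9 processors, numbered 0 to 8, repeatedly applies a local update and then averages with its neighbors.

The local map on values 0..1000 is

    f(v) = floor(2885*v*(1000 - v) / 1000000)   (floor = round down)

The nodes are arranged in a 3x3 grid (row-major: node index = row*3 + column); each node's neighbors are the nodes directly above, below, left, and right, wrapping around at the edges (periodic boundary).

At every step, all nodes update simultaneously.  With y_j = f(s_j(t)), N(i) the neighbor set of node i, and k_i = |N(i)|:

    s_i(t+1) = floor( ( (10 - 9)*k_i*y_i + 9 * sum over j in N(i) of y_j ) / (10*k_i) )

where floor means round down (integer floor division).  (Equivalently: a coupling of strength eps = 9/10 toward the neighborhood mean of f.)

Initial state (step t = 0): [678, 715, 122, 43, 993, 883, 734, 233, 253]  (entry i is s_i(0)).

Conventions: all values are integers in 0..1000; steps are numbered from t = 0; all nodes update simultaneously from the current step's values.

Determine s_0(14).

Answer: s_0(14) = 659

Derivation:
t=0: [678, 715, 122, 43, 993, 883, 734, 233, 253]
t=1: [417, 390, 494, 351, 343, 253, 462, 437, 433]
t=2: [695, 694, 666, 653, 649, 670, 696, 692, 676]
t=3: [627, 628, 624, 631, 631, 644, 625, 626, 626]
t=4: [674, 673, 671, 670, 670, 672, 673, 673, 672]
t=5: [635, 634, 634, 634, 635, 636, 634, 634, 634]
t=6: [668, 668, 668, 668, 668, 668, 668, 668, 668]
t=7: [639, 639, 639, 639, 639, 639, 639, 639, 639]
t=8: [665, 665, 665, 665, 665, 665, 665, 665, 665]
t=9: [642, 642, 642, 642, 642, 642, 642, 642, 642]
t=10: [663, 663, 663, 663, 663, 663, 663, 663, 663]
t=11: [644, 644, 644, 644, 644, 644, 644, 644, 644]
t=12: [661, 661, 661, 661, 661, 661, 661, 661, 661]
t=13: [646, 646, 646, 646, 646, 646, 646, 646, 646]
t=14: [659, 659, 659, 659, 659, 659, 659, 659, 659]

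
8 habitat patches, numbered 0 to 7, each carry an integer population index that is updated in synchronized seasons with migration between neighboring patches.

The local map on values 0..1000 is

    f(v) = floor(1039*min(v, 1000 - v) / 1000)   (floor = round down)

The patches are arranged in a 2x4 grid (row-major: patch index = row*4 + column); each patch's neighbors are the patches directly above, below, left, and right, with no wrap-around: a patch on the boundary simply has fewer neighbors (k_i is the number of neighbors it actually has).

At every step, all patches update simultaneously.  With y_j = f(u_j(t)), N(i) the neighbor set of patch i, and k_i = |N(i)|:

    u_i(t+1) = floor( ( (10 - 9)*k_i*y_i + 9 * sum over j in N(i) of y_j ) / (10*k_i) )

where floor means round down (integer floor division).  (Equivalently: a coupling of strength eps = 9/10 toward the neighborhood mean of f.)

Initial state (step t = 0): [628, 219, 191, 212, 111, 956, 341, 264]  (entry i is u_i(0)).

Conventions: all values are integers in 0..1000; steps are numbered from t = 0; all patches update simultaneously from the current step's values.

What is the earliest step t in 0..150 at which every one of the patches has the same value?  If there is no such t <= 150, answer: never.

Answer: 20
Key observation: Synchronization is absorbing here: once all patches are equal they stay equal, and step 20 is the first all-equal step.

Derivation:
t=0: [628, 219, 191, 212, 111, 956, 341, 264]  (not all equal)
t=1: [192, 211, 260, 234, 205, 213, 190, 285]  (not all equal)
t=2: [213, 228, 224, 279, 210, 210, 255, 227]  (not all equal)
t=3: [226, 224, 259, 239, 219, 237, 231, 272]  (not all equal)
t=4: [229, 247, 242, 272, 238, 234, 263, 247]  (not all equal)
t=5: [250, 244, 268, 256, 240, 257, 252, 275]  (not all equal)
t=6: [251, 266, 261, 279, 261, 255, 275, 265]  (not all equal)
t=7: [272, 266, 282, 274, 262, 276, 271, 285]  (not all equal)
t=8: [274, 285, 281, 293, 282, 277, 290, 283]  (not all equal)
t=9: [293, 288, 299, 293, 286, 295, 291, 301]  (not all equal)
t=10: [298, 305, 302, 310, 304, 300, 308, 303]  (not all equal)
t=11: [314, 311, 318, 314, 310, 316, 313, 320]  (not all equal)
t=12: [322, 327, 325, 330, 326, 323, 329, 326]  (not all equal)
t=13: [338, 335, 340, 337, 334, 338, 337, 341]  (not all equal)
t=14: [347, 351, 349, 353, 350, 348, 352, 350]  (not all equal)
t=15: [363, 361, 364, 362, 360, 363, 362, 365]  (not all equal)
t=16: [374, 377, 375, 378, 376, 375, 377, 376]  (not all equal)
t=17: [390, 388, 391, 389, 388, 390, 389, 391]  (not all equal)
t=18: [403, 405, 403, 405, 404, 403, 405, 404]  (not all equal)
t=19: [419, 418, 419, 418, 418, 419, 418, 419]  (not all equal)
t=20: [434, 434, 434, 434, 434, 434, 434, 434]  (all equal)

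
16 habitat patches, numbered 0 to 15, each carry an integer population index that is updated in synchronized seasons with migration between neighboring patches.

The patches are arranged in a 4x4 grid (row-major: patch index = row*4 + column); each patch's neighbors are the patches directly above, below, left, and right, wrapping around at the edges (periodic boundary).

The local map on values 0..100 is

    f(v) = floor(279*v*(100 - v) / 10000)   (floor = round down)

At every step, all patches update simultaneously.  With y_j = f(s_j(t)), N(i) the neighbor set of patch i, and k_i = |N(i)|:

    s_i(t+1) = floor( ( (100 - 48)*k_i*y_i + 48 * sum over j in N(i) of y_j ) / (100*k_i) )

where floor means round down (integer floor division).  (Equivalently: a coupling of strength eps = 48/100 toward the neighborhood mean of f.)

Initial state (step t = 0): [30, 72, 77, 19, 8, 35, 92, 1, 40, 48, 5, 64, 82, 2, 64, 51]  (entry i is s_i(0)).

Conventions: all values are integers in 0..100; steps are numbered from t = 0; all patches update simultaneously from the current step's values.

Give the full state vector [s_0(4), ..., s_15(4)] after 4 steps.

Simulating step by step:
t=0: [30, 72, 77, 19, 8, 35, 92, 1, 40, 48, 5, 64, 82, 2, 64, 51]
t=1: [49, 50, 47, 43, 33, 52, 25, 18, 57, 53, 32, 51, 45, 30, 49, 61]
t=2: [67, 67, 66, 64, 61, 66, 55, 51, 67, 66, 62, 64, 67, 63, 66, 67]
t=3: [61, 61, 62, 63, 64, 63, 66, 67, 62, 62, 64, 64, 61, 63, 62, 61]
t=4: [65, 65, 64, 64, 64, 64, 62, 62, 64, 64, 64, 64, 65, 65, 65, 65]

Answer: [65, 65, 64, 64, 64, 64, 62, 62, 64, 64, 64, 64, 65, 65, 65, 65]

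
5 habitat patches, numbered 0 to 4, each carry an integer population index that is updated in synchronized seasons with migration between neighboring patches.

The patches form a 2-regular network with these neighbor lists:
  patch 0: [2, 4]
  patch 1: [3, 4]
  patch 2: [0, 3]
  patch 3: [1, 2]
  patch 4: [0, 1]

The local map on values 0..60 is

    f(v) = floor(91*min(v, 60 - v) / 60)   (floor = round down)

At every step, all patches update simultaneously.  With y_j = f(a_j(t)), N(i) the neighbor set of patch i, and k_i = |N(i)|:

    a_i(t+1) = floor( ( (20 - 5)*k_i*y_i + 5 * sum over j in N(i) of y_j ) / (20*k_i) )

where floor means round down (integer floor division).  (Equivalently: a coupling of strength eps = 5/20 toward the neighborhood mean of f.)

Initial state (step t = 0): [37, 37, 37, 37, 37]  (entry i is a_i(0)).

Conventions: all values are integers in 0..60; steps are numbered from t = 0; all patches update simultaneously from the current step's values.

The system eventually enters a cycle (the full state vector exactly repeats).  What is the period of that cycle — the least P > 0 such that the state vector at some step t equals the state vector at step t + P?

Answer: 6
Key observation: The state at step 0, [37, 37, 37, 37, 37], reappears at step 6 — and no state repeats earlier — so the cycle the system enters has period 6.

Derivation:
t=0: [37, 37, 37, 37, 37]
t=1: [34, 34, 34, 34, 34]
t=2: [39, 39, 39, 39, 39]
t=3: [31, 31, 31, 31, 31]
t=4: [43, 43, 43, 43, 43]
t=5: [25, 25, 25, 25, 25]
t=6: [37, 37, 37, 37, 37]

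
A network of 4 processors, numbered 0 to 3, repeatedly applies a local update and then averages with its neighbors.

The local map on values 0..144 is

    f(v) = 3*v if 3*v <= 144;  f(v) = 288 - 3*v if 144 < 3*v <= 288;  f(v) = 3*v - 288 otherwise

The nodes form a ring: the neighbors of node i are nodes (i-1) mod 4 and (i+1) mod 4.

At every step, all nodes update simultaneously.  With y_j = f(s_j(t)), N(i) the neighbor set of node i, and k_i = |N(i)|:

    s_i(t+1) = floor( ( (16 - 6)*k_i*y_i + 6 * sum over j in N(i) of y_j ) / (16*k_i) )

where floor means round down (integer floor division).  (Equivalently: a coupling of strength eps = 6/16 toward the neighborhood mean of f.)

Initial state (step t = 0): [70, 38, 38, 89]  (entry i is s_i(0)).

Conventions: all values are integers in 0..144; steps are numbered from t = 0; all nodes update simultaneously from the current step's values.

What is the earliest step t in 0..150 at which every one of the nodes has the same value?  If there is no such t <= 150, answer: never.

Simulating step by step:
t=0: [70, 38, 38, 89]  (not all equal)
t=1: [74, 107, 96, 49]  (not all equal)
t=2: [73, 33, 32, 100]  (not all equal)
t=3: [63, 92, 80, 38]  (not all equal)
t=4: [85, 35, 53, 98]  (not all equal)
t=5: [41, 96, 101, 34]  (not all equal)
t=6: [96, 25, 28, 89]  (not all equal)
t=7: [18, 62, 70, 28]  (not all equal)
t=8: [68, 88, 83, 77]  (not all equal)
t=9: [67, 38, 39, 58]  (not all equal)
t=10: [97, 109, 115, 109]  (not all equal)
t=11: [16, 35, 50, 35]  (not all equal)
t=12: [69, 100, 125, 100]  (not all equal)
t=13: [55, 39, 58, 39]  (not all equal)
t=14: [120, 117, 115, 117]  (not all equal)
t=15: [68, 63, 59, 63]  (not all equal)
t=16: [89, 98, 106, 98]  (not all equal)
t=17: [15, 13, 21, 13]  (not all equal)
t=18: [42, 44, 54, 44]  (not all equal)
t=19: [128, 129, 128, 129]  (not all equal)
t=20: [97, 97, 97, 97]  (all equal)

Answer: 20
Key observation: Synchronization is absorbing here: once all nodes are equal they stay equal, and step 20 is the first all-equal step.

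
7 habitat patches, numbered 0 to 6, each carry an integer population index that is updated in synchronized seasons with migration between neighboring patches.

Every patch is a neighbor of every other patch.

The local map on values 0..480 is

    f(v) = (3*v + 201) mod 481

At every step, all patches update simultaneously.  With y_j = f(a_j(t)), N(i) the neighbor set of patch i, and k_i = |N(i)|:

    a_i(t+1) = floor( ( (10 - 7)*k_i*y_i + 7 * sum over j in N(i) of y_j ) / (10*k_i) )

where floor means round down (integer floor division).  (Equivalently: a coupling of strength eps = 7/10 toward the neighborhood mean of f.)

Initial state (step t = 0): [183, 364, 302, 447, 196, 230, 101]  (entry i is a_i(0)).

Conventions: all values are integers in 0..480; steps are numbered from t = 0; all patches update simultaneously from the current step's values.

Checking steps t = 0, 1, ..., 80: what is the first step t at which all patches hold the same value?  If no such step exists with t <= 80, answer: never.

Answer: 10
Key observation: Synchronization is absorbing here: once all patches are equal they stay equal, and step 10 is the first all-equal step.

Derivation:
t=0: [183, 364, 302, 447, 196, 230, 101]  (not all equal)
t=1: [234, 245, 211, 203, 241, 260, 189]  (not all equal)
t=2: [346, 352, 333, 329, 350, 272, 321]  (not all equal)
t=3: [235, 238, 228, 226, 237, 194, 221]  (not all equal)
t=4: [401, 403, 398, 396, 403, 379, 394]  (not all equal)
t=5: [430, 431, 428, 427, 431, 418, 426]  (not all equal)
t=6: [41, 41, 40, 39, 41, 34, 39]  (not all equal)
t=7: [319, 319, 319, 318, 319, 315, 318]  (not all equal)
t=8: [193, 193, 193, 193, 193, 191, 193]  (not all equal)
t=9: [298, 298, 298, 298, 298, 297, 298]  (not all equal)
t=10: [132, 132, 132, 132, 132, 132, 132]  (all equal)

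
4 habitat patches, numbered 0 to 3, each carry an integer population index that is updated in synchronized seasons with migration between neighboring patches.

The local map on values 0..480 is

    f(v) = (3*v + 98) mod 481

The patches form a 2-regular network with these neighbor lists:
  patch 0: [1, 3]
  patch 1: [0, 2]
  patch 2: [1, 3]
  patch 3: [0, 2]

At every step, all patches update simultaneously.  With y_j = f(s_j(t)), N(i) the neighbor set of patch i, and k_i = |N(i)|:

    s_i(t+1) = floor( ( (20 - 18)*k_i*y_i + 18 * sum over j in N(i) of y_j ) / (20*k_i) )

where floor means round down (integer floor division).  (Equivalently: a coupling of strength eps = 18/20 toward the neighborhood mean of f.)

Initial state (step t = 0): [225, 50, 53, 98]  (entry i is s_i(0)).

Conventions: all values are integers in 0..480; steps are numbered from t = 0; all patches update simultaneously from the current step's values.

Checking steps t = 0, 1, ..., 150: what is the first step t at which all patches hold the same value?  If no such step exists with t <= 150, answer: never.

Answer: 19
Key observation: Synchronization is absorbing here: once all patches are equal they stay equal, and step 19 is the first all-equal step.

Derivation:
t=0: [225, 50, 53, 98]  (not all equal)
t=1: [317, 271, 313, 286]  (not all equal)
t=2: [415, 115, 414, 120]  (not all equal)
t=3: [443, 385, 443, 387]  (not all equal)
t=4: [311, 447, 311, 448]  (not all equal)
t=5: [437, 109, 437, 110]  (not all equal)
t=6: [428, 444, 428, 445]  (not all equal)
t=7: [464, 424, 464, 425]  (not all equal)
t=8: [373, 83, 373, 83]  (not all equal)
t=9: [337, 264, 337, 264]  (not all equal)
t=10: [382, 173, 382, 173]  (not all equal)
t=11: [150, 267, 150, 267]  (not all equal)
t=12: [382, 102, 382, 102]  (not all equal)
t=13: [391, 294, 391, 294]  (not all equal)
t=14: [47, 279, 47, 279]  (not all equal)
t=15: [432, 260, 432, 260]  (not all equal)
t=16: [400, 428, 400, 428]  (not all equal)
t=17: [411, 344, 411, 344]  (not all equal)
t=18: [188, 348, 188, 348]  (not all equal)
t=19: [180, 180, 180, 180]  (all equal)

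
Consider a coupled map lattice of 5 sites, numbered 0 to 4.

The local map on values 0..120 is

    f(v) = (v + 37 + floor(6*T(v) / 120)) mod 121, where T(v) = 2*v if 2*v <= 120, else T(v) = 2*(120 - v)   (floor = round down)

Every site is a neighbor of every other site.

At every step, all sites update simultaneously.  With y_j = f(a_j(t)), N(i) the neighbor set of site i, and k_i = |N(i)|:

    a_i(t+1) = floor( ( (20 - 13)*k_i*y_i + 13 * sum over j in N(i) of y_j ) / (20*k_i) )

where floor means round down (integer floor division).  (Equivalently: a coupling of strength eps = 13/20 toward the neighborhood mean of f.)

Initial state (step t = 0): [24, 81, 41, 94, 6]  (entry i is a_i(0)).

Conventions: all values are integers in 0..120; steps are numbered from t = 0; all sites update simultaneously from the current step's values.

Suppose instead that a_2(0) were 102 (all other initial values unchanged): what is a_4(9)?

Simulating step by step:
t=0: [24, 81, 102, 94, 6]
t=1: [34, 22, 25, 24, 30]
t=2: [67, 65, 65, 65, 67]
t=3: [108, 107, 107, 107, 108]
t=4: [24, 24, 24, 24, 24]
t=5: [63, 63, 63, 63, 63]
t=6: [105, 105, 105, 105, 105]
t=7: [22, 22, 22, 22, 22]
t=8: [61, 61, 61, 61, 61]
t=9: [103, 103, 103, 103, 103]

Answer: a_4(9) = 103
Key observation: This trace re-runs the system from the modified initial state.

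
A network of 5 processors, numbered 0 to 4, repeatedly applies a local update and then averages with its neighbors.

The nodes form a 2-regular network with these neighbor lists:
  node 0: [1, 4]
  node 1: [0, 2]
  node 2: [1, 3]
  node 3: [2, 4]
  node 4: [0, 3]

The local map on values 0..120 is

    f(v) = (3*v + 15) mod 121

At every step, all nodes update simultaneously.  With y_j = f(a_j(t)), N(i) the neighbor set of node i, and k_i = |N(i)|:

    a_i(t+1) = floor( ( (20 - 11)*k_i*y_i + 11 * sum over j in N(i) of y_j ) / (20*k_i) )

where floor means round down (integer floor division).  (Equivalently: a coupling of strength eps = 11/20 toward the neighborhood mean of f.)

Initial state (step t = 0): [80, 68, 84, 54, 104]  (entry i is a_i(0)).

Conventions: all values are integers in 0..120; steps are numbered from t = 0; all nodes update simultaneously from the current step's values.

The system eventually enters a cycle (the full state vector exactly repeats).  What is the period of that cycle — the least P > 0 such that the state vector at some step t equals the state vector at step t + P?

Answer: 5
Key observation: The state at step 69, [44, 44, 44, 45, 44], reappears at step 74 — and no state repeats earlier — so the cycle the system enters has period 5.

Derivation:
t=0: [80, 68, 84, 54, 104]
t=1: [56, 54, 53, 55, 57]
t=2: [61, 56, 55, 59, 62]
t=3: [73, 65, 63, 70, 76]
t=4: [75, 93, 90, 69, 60]
t=5: [88, 67, 61, 77, 93]
t=6: [57, 74, 61, 37, 34]
t=7: [93, 91, 67, 55, 71]
t=8: [65, 61, 71, 82, 78]
t=9: [63, 88, 74, 39, 32]
t=10: [78, 71, 65, 67, 75]
t=11: [65, 74, 95, 99, 81]
t=12: [76, 92, 77, 51, 50]
t=13: [26, 23, 28, 34, 33]
t=14: [96, 90, 99, 111, 109]
t=15: [66, 55, 72, 94, 90]
t=16: [69, 82, 80, 66, 59]
t=17: [70, 39, 36, 64, 85]
t=18: [57, 34, 27, 46, 64]
t=19: [85, 96, 84, 64, 65]
t=20: [53, 42, 51, 70, 71]
t=21: [58, 36, 55, 89, 91]
t=22: [43, 35, 38, 46, 50]
t=23: [55, 62, 45, 28, 34]
t=24: [80, 60, 62, 84, 96]
t=25: [42, 58, 63, 50, 37]
t=26: [29, 58, 68, 44, 19]
t=27: [84, 85, 69, 58, 67]
t=28: [45, 47, 71, 84, 68]
t=29: [49, 53, 64, 67, 58]
t=30: [51, 58, 79, 85, 68]
t=31: [66, 46, 30, 42, 64]
t=32: [73, 68, 61, 61, 69]
t=33: [105, 96, 82, 83, 97]
t=34: [73, 56, 31, 32, 59]
t=35: [87, 88, 96, 99, 93]
t=36: [39, 42, 56, 62, 52]
t=37: [24, 29, 55, 66, 47]
t=38: [76, 86, 79, 67, 64]
t=39: [32, 16, 39, 69, 65]
t=40: [91, 61, 50, 72, 98]
t=41: [60, 59, 71, 80, 73]
t=42: [83, 81, 71, 66, 74]
t=43: [46, 42, 77, 102, 83]
t=44: [25, 18, 29, 42, 40]
t=45: [63, 83, 70, 40, 36]
t=46: [43, 61, 56, 35, 27]
t=47: [57, 58, 82, 97, 82]
t=48: [53, 53, 44, 39, 44]
t=49: [45, 45, 29, 19, 29]
t=50: [49, 49, 73, 88, 73]
t=51: [60, 60, 72, 78, 72]
t=52: [83, 83, 71, 63, 71]
t=53: [45, 45, 77, 96, 77]
t=54: [22, 22, 26, 29, 26]
t=55: [84, 84, 92, 97, 92]
t=56: [31, 31, 46, 55, 46]
t=57: [87, 87, 60, 44, 60]
t=58: [45, 45, 49, 52, 49]
t=59: [32, 32, 40, 45, 40]
t=60: [84, 84, 44, 20, 44]
t=61: [25, 25, 39, 48, 39]
t=62: [68, 68, 40, 23, 40]
t=63: [74, 74, 56, 45, 56]
t=64: [101, 101, 67, 47, 67]
t=65: [81, 81, 73, 68, 73]
t=66: [42, 42, 82, 106, 82]
t=67: [19, 19, 39, 51, 39]
t=68: [55, 55, 37, 27, 37]
t=69: [44, 44, 44, 45, 44]
t=70: [26, 26, 26, 27, 26]
t=71: [93, 93, 93, 94, 93]
t=72: [52, 52, 52, 53, 52]
t=73: [50, 50, 50, 51, 50]
t=74: [44, 44, 44, 45, 44]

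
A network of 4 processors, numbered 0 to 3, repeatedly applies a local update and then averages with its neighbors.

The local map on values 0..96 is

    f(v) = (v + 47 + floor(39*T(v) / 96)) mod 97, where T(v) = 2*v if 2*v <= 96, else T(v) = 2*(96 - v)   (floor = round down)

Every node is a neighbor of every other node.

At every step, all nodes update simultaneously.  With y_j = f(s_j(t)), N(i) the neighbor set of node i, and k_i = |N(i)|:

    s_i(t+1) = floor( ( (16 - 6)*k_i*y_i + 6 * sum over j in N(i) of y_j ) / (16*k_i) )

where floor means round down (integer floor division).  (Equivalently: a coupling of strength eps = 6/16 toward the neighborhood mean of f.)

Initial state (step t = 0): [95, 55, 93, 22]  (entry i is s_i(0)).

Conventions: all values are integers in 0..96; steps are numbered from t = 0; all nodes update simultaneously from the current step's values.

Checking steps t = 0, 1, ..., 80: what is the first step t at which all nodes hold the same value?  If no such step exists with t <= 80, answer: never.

Answer: 5
Key observation: Synchronization is absorbing here: once all nodes are equal they stay equal, and step 5 is the first all-equal step.

Derivation:
t=0: [95, 55, 93, 22]  (not all equal)
t=1: [49, 45, 49, 69]  (not all equal)
t=2: [36, 33, 36, 38]  (not all equal)
t=3: [14, 11, 14, 16]  (not all equal)
t=4: [71, 68, 71, 73]  (not all equal)
t=5: [40, 40, 40, 40]  (all equal)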